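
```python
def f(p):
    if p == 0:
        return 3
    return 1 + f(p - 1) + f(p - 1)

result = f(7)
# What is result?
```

f(p) = 1 + 2·f(p-1), f(0)=3. Closed form: (3+1)·2^7 - 1 = 511.

Answer: 511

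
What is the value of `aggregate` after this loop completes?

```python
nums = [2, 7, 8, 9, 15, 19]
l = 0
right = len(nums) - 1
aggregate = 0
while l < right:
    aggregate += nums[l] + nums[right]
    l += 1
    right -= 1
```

Sum of pairs from ends
`aggregate` takes the values: 0 → 21 → 43 → 60

Answer: 60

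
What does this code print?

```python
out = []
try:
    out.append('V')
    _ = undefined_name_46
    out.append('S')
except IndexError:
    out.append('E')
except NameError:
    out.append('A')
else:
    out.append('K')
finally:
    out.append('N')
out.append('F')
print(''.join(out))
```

Execution trace: 'V' (try body) → 'A' (except NameError) → 'N' (finally) → 'F' (after the try/except). Output: VANF

Answer: VANF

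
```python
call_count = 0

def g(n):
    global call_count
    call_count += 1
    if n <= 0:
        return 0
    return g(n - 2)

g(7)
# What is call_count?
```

Linear recursion stepping by 2: 5 calls from n=7 down to ≤0.

Answer: 5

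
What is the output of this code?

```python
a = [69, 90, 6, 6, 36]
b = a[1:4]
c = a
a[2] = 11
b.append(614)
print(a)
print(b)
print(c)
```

Key concept: slice vs alias.
Step by step:
`a = [69, 90, 6, 6, 36]` → a = [69, 90, 6, 6, 36]
`b = a[1:4]` → b = [90, 6, 6]
`c = a` → c = [69, 90, 6, 6, 36] (same object as a)
`a[2] = 11` → a = [69, 90, 11, 6, 36] (same object as c); c = [69, 90, 11, 6, 36] (same object as a)
`b.append(614)` → b = [90, 6, 6, 614]
`print(a)` → prints [69, 90, 11, 6, 36]
`print(b)` → prints [90, 6, 6, 614]
`print(c)` → prints [69, 90, 11, 6, 36]

Answer:
[69, 90, 11, 6, 36]
[90, 6, 6, 614]
[69, 90, 11, 6, 36]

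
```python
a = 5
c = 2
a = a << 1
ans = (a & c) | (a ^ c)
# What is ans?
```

Trace:
`a = 5` → a = 5
`c = 2` → c = 2
`a = a << 1` → a = 10
`ans = (a & c) | (a ^ c)` → ans = 10
So ans = 10

Answer: 10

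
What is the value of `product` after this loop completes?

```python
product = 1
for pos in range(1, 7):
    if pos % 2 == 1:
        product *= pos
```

Product of odd numbers 1 to 6
`product` takes the values: 1 → 3 → 15

Answer: 15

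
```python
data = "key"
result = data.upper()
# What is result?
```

Trace:
`data = "key"` → data = 'key'
`result = data.upper()` → result = 'KEY'
So result = 'KEY'

Answer: 'KEY'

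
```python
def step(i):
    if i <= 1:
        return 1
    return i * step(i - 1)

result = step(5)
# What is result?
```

step(5) = 5 * 4 * 3 * 2 * 1 = 120

Answer: 120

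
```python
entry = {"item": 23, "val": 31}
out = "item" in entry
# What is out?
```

Trace:
`entry = {"item": 23, "val": 31}` → entry = {'item': 23, 'val': 31}
`out = "item" in entry` → out = True
So out = True

Answer: True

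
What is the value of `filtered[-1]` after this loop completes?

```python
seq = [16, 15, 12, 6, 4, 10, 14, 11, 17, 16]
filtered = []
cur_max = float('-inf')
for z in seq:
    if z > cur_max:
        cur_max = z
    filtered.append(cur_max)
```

Running max ends at 17
`filtered` takes the values: [] → [16] → [16, 16] → [16, 16, 16] → [16, 16, 16, 16] → [16, 16, 16, 16, 16] → [16, 16, 16, 16, 16, 16] → [16, 16, 16, 16, 16, 16, 16] → [16, 16, 16, 16, 16, 16, 16, 16] → [16, 16, 16, 16, 16, 16, 16, 16, 17] → [16, 16, 16, 16, 16, 16, 16, 16, 17, 17]
So `filtered[-1]` = 17

Answer: 17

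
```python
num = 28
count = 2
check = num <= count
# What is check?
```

Trace:
`num = 28` → num = 28
`count = 2` → count = 2
`check = num <= count` → check = False
So check = False

Answer: False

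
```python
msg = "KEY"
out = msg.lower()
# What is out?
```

Trace:
`msg = "KEY"` → msg = 'KEY'
`out = msg.lower()` → out = 'key'
So out = 'key'

Answer: 'key'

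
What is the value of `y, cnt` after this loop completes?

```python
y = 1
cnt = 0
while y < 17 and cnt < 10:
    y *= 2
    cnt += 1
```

Double until >= 17 or 10 iterations
`y, cnt` takes the values: (1, 0) → (2, 0) → (2, 1) → (4, 1) → (4, 2) → (8, 2) → (8, 3) → (16, 3) → (16, 4) → (32, 4) → (32, 5)

Answer: 32, 5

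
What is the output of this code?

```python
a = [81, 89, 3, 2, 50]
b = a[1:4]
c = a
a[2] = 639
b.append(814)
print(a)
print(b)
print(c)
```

Key concept: slice vs alias.
Step by step:
`a = [81, 89, 3, 2, 50]` → a = [81, 89, 3, 2, 50]
`b = a[1:4]` → b = [89, 3, 2]
`c = a` → c = [81, 89, 3, 2, 50] (same object as a)
`a[2] = 639` → a = [81, 89, 639, 2, 50] (same object as c); c = [81, 89, 639, 2, 50] (same object as a)
`b.append(814)` → b = [89, 3, 2, 814]
`print(a)` → prints [81, 89, 639, 2, 50]
`print(b)` → prints [89, 3, 2, 814]
`print(c)` → prints [81, 89, 639, 2, 50]

Answer:
[81, 89, 639, 2, 50]
[89, 3, 2, 814]
[81, 89, 639, 2, 50]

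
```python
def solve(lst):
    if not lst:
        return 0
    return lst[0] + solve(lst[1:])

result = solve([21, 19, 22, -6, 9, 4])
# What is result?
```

21 + 19 + 22 + (-6) + 9 + 4 + 0 = 69

Answer: 69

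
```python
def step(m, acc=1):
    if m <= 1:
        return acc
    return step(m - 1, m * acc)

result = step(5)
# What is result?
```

Accumulator trace (n, acc): (5, 1) -> (4, 5) -> (3, 20) -> (2, 60) -> (1, 120) -> return 120

Answer: 120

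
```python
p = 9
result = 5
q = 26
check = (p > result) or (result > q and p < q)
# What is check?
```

Trace:
`p = 9` → p = 9
`result = 5` → result = 5
`q = 26` → q = 26
`check = (p > result) or (result > q and p < q)` → check = True
So check = True

Answer: True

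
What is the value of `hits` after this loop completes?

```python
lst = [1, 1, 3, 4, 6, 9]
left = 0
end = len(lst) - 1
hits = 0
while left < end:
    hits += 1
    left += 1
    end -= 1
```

Iterations until pointers meet (list length 6)
`hits` takes the values: 0 → 1 → 2 → 3

Answer: 3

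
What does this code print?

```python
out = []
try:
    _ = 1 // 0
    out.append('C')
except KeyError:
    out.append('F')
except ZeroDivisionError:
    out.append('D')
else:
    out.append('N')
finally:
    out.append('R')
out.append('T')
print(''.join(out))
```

Execution trace: 'D' (except ZeroDivisionError) → 'R' (finally) → 'T' (after the try/except). Output: DRT

Answer: DRT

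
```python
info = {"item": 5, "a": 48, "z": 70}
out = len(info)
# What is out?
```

Trace:
`info = {"item": 5, "a": 48, "z": 70}` → info = {'item': 5, 'a': 48, 'z': 70}
`out = len(info)` → out = 3
So out = 3

Answer: 3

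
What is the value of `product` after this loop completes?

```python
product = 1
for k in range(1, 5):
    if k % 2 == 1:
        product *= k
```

Product of odd numbers 1 to 4
`product` takes the values: 1 → 3

Answer: 3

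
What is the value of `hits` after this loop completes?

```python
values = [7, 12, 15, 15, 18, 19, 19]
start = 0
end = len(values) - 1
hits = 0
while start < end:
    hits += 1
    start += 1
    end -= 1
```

Iterations until pointers meet (list length 7)
`hits` takes the values: 0 → 1 → 2 → 3

Answer: 3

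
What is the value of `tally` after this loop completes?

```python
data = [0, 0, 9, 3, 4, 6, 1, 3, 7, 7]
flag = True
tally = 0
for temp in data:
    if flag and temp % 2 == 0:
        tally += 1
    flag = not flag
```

Count even values at even positions
`tally` takes the values: 0 → 1 → 2

Answer: 2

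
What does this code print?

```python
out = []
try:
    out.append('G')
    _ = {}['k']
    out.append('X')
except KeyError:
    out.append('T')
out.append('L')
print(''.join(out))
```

Execution trace: 'G' (try body) → 'T' (except KeyError) → 'L' (after the try/except). Output: GTL

Answer: GTL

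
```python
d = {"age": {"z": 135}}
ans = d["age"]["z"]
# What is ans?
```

Trace:
`d = {"age": {"z": 135}}` → d = {'age': {'z': 135}}
`ans = d["age"]["z"]` → ans = 135
So ans = 135

Answer: 135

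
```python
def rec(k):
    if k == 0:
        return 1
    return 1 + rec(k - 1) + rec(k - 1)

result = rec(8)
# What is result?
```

rec(k) = 1 + 2·rec(k-1), rec(0)=1. Closed form: (1+1)·2^8 - 1 = 511.

Answer: 511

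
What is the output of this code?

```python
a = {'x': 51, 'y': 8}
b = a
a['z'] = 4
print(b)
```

Key concept: dict aliasing.
Step by step:
`a = {'x': 51, 'y': 8}` → a = {'x': 51, 'y': 8}
`b = a` → b = {'x': 51, 'y': 8} (same object as a)
`a['z'] = 4` → a = {'x': 51, 'y': 8, 'z': 4} (same object as b); b = {'x': 51, 'y': 8, 'z': 4} (same object as a)
`print(b)` → prints {'x': 51, 'y': 8, 'z': 4}

Answer: {'x': 51, 'y': 8, 'z': 4}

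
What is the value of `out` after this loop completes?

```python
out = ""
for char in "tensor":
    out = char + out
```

Reverse 'tensor'
`out` takes the values: "" → "t" → "et" → "net" → "snet" → "osnet" → "rosnet"

Answer: "rosnet"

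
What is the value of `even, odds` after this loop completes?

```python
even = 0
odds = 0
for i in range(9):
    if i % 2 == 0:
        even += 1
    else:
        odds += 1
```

Count evens and odds in range(9)
`even, odds` takes the values: (0, 0) → (1, 0) → (1, 1) → (2, 1) → (2, 2) → (3, 2) → (3, 3) → (4, 3) → (4, 4) → (5, 4)

Answer: 5, 4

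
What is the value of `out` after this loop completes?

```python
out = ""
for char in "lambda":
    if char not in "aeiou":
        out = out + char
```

Remove vowels from 'lambda'
`out` takes the values: "" → "l" → "lm" → "lmb" → "lmbd"

Answer: "lmbd"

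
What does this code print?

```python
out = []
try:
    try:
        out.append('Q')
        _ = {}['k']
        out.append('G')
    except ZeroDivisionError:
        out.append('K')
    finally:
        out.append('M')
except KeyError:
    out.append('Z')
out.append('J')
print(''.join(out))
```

Execution trace: 'Q' (inner try body) → 'M' (inner finally) → 'Z' (outer except KeyError) → 'J' (after the try/except). Output: QMZJ

Answer: QMZJ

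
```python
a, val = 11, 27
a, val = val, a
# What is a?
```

Trace:
`a, val = 11, 27` → a = 11; val = 27
`a, val = val, a` → a = 27; val = 11
So a = 27

Answer: 27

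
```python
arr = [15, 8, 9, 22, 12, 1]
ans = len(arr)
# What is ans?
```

Trace:
`arr = [15, 8, 9, 22, 12, 1]` → arr = [15, 8, 9, 22, 12, 1]
`ans = len(arr)` → ans = 6
So ans = 6

Answer: 6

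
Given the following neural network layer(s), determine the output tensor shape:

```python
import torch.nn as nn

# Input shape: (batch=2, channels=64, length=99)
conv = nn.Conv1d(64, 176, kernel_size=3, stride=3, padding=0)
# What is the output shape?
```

Input: (2, 64, 99) -> Output: (2, 176, 33)

Answer: (2, 176, 33)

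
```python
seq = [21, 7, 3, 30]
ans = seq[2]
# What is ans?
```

Trace:
`seq = [21, 7, 3, 30]` → seq = [21, 7, 3, 30]
`ans = seq[2]` → ans = 3
So ans = 3

Answer: 3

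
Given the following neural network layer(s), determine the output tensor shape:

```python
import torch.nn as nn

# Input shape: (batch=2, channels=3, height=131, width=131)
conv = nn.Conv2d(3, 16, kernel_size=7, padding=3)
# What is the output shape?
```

Input: (2, 3, 131, 131) -> Output: (2, 16, 131, 131)

Answer: (2, 16, 131, 131)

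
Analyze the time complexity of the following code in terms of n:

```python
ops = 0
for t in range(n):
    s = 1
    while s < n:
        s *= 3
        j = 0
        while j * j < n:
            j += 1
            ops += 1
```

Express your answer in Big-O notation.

Each loop level contributes: n × log n × √n. Multiplying the contributions gives O(n√n log n).

Answer: O(n√n log n)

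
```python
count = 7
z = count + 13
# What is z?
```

Trace:
`count = 7` → count = 7
`z = count + 13` → z = 20
So z = 20

Answer: 20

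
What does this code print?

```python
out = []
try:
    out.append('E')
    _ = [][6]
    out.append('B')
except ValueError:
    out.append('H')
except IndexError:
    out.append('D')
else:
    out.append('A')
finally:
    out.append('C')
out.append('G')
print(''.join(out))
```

Execution trace: 'E' (try body) → 'D' (except IndexError) → 'C' (finally) → 'G' (after the try/except). Output: EDCG

Answer: EDCG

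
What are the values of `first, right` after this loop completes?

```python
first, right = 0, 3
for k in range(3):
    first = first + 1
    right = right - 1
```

first goes 0→3, right goes 3→0
`first, right` takes the values: (0, 3) → (1, 3) → (1, 2) → (2, 2) → (2, 1) → (3, 1) → (3, 0)

Answer: 3, 0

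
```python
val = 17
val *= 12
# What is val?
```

Trace:
`val = 17` → val = 17
`val *= 12` → val = 204
So val = 204

Answer: 204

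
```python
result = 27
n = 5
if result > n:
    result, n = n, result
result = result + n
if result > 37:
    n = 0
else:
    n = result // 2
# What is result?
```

Trace:
`result = 27` → result = 27
`n = 5` → n = 5
`if result > n: ...` → result > n is True → result = 5; n = 27
`result = result + n` → result = 32
`if result > 37: ...` → result > 37 is False, take else branch → n = 16
So result = 32

Answer: 32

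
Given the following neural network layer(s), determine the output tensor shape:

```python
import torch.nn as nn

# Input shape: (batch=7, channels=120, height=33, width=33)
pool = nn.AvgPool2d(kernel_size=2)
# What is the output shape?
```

Input: (7, 120, 33, 33) -> Output: (7, 120, 16, 16)

Answer: (7, 120, 16, 16)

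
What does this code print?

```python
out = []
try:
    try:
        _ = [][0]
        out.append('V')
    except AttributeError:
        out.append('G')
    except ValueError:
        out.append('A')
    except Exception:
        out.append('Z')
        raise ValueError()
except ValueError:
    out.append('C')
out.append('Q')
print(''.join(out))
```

Execution trace: 'Z' (except Exception) → 'C' (outer except ValueError) → 'Q' (after the try/except). Output: ZCQ

Answer: ZCQ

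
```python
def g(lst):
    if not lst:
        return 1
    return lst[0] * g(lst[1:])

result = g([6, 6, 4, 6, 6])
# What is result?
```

Product over [6, 6, 4, 6, 6] = 6 * 6 * 4 * 6 * 6 = 5184

Answer: 5184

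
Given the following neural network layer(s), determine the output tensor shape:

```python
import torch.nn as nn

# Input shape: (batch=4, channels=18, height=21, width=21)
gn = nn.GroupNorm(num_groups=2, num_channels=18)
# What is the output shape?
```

Input: (4, 18, 21, 21) -> Output: (4, 18, 21, 21)

Answer: (4, 18, 21, 21)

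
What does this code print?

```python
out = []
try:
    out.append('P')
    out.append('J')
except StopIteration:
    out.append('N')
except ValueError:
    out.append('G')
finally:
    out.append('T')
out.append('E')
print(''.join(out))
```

Execution trace: 'P' (try body) → 'J' (try body, no exception) → 'T' (finally) → 'E' (after the try/except). Output: PJTE

Answer: PJTE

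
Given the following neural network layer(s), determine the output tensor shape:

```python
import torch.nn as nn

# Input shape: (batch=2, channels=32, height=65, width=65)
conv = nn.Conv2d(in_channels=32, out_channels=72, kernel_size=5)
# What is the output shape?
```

Input: (2, 32, 65, 65) -> Output: (2, 72, 61, 61)

Answer: (2, 72, 61, 61)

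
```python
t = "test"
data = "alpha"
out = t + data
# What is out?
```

Trace:
`t = "test"` → t = 'test'
`data = "alpha"` → data = 'alpha'
`out = t + data` → out = 'testalpha'
So out = 'testalpha'

Answer: 'testalpha'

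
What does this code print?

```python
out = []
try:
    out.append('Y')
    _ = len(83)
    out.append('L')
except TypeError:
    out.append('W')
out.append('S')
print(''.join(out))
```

Execution trace: 'Y' (try body) → 'W' (except TypeError) → 'S' (after the try/except). Output: YWS

Answer: YWS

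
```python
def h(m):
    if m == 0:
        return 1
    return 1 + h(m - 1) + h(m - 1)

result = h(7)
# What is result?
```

h(m) = 1 + 2·h(m-1), h(0)=1. Closed form: (1+1)·2^7 - 1 = 255.

Answer: 255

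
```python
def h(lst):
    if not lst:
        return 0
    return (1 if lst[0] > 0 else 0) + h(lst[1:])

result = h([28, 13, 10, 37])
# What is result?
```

Count of positive elements in [28, 13, 10, 37] = 4

Answer: 4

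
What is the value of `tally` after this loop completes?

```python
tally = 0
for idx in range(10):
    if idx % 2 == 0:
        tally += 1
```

Count numbers divisible by 2 in range(10)
`tally` takes the values: 0 → 1 → 2 → 3 → 4 → 5

Answer: 5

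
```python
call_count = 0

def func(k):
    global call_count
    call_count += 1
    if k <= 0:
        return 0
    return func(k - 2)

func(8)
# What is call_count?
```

Linear recursion stepping by 2: 5 calls from k=8 down to ≤0.

Answer: 5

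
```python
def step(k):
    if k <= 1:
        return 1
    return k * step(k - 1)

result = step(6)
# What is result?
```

step(6) = 6 * 5 * 4 * 3 * 2 * 1 = 720

Answer: 720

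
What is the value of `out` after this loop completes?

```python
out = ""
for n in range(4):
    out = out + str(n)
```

Concatenate digits 0 to 3
`out` takes the values: "" → "0" → "01" → "012" → "0123"

Answer: "0123"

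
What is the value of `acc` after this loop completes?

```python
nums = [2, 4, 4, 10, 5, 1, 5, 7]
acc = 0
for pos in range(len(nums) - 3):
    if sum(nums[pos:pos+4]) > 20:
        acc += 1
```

Count windows with sum > 20
`acc` takes the values: 0 → 1 → 2

Answer: 2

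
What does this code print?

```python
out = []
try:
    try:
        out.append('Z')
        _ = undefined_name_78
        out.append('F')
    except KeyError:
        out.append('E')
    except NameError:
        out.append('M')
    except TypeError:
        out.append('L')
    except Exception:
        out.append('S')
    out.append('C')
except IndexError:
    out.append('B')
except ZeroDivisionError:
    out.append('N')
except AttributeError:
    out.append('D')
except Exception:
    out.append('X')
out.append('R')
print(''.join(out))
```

Execution trace: 'Z' (inner try body) → 'M' (inner except NameError) → 'C' (try body, no exception) → 'R' (after the try/except). Output: ZMCR

Answer: ZMCR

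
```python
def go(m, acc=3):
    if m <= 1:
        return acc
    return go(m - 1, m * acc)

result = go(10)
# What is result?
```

Accumulator trace (n, acc): (10, 3) -> (9, 30) -> (8, 270) -> (7, 2160) -> (6, 15120) -> (5, 90720) -> (4, 453600) -> (3, 1814400) -> (2, 5443200) -> (1, 10886400) -> return 10886400

Answer: 10886400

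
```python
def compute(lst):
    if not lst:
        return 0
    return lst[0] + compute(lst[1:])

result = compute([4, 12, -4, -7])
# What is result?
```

4 + 12 + (-4) + (-7) + 0 = 5

Answer: 5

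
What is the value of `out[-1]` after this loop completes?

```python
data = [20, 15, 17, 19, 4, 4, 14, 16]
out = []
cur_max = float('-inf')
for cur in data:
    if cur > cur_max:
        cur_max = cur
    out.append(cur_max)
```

Running max ends at 20
`out` takes the values: [] → [20] → [20, 20] → [20, 20, 20] → [20, 20, 20, 20] → [20, 20, 20, 20, 20] → [20, 20, 20, 20, 20, 20] → [20, 20, 20, 20, 20, 20, 20] → [20, 20, 20, 20, 20, 20, 20, 20]
So `out[-1]` = 20

Answer: 20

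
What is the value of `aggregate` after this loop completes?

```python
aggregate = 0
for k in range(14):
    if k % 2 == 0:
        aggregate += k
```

Sum of even numbers 0 to 13
`aggregate` takes the values: 0 → 2 → 6 → 12 → 20 → 30 → 42

Answer: 42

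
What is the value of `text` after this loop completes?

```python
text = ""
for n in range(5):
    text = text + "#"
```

Repeat '#' 5 times
`text` takes the values: "" → "#" → "##" → "###" → "####" → "#####"

Answer: "#####"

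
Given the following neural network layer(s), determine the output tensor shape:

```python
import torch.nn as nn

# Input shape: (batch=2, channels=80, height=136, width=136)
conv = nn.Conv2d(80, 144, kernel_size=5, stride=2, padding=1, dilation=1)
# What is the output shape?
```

Input: (2, 80, 136, 136) -> Output: (2, 144, 67, 67)

Answer: (2, 144, 67, 67)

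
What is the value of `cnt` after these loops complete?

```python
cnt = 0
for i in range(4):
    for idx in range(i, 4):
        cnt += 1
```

Upper triangle: 4 + 3 + ... + 1
`cnt` takes the values: 0 → 1 → 2 → 3 → 4 → 5 → 6 → 7 → 8 → 9 → 10

Answer: 10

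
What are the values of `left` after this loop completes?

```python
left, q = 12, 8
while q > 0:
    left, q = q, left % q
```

GCD of 12 and 8
`left` takes the values: 12 → 8 → 4

Answer: 4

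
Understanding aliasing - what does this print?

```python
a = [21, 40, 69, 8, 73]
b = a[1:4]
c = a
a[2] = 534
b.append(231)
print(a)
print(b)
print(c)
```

Key concept: slice vs alias.
Step by step:
`a = [21, 40, 69, 8, 73]` → a = [21, 40, 69, 8, 73]
`b = a[1:4]` → b = [40, 69, 8]
`c = a` → c = [21, 40, 69, 8, 73] (same object as a)
`a[2] = 534` → a = [21, 40, 534, 8, 73] (same object as c); c = [21, 40, 534, 8, 73] (same object as a)
`b.append(231)` → b = [40, 69, 8, 231]
`print(a)` → prints [21, 40, 534, 8, 73]
`print(b)` → prints [40, 69, 8, 231]
`print(c)` → prints [21, 40, 534, 8, 73]

Answer:
[21, 40, 534, 8, 73]
[40, 69, 8, 231]
[21, 40, 534, 8, 73]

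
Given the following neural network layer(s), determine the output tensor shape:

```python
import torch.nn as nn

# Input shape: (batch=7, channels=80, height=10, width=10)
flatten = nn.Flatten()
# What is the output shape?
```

Input: (7, 80, 10, 10) -> Output: (7, 8000)

Answer: (7, 8000)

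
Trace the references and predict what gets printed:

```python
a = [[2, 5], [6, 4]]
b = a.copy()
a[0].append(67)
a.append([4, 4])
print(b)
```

Key concept: shallow copy with nested lists.
Step by step:
`a = [[2, 5], [6, 4]]` → a = [[2, 5], [6, 4]]
`b = a.copy()` → b = [[2, 5], [6, 4]]
`a[0].append(67)` → a = [[2, 5, 67], [6, 4]]; b = [[2, 5, 67], [6, 4]]
`a.append([4, 4])` → a = [[2, 5, 67], [6, 4], [4, 4]]
`print(b)` → prints [[2, 5, 67], [6, 4]]

Answer: [[2, 5, 67], [6, 4]]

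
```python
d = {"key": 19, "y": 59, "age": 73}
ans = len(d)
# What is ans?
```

Trace:
`d = {"key": 19, "y": 59, "age": 73}` → d = {'key': 19, 'y': 59, 'age': 73}
`ans = len(d)` → ans = 3
So ans = 3

Answer: 3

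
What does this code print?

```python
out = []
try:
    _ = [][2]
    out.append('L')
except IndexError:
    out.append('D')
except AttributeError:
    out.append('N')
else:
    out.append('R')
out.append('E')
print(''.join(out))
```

Execution trace: 'D' (except IndexError) → 'E' (after the try/except). Output: DE

Answer: DE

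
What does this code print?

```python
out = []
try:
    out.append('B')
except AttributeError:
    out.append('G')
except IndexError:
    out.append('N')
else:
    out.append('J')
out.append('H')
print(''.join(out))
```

Execution trace: 'B' (try body, no exception) → 'J' (else) → 'H' (after the try/except). Output: BJH

Answer: BJH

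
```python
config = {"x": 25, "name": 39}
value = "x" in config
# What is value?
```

Trace:
`config = {"x": 25, "name": 39}` → config = {'x': 25, 'name': 39}
`value = "x" in config` → value = True
So value = True

Answer: True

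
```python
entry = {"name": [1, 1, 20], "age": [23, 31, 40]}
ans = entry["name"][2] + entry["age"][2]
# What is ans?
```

Trace:
`entry = {"name": [1, 1, 20], "age": [23, 31, 40]}` → entry = {'name': [1, 1, 20], 'age': [23, 31, 40]}
`ans = entry["name"][2] + entry["age"][2]` → ans = 60
So ans = 60

Answer: 60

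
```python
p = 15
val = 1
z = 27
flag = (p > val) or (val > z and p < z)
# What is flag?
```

Trace:
`p = 15` → p = 15
`val = 1` → val = 1
`z = 27` → z = 27
`flag = (p > val) or (val > z and p < z)` → flag = True
So flag = True

Answer: True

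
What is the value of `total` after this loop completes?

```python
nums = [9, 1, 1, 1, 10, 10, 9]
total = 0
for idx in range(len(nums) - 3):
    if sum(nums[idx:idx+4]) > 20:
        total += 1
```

Count windows with sum > 20
`total` takes the values: 0 → 1 → 2

Answer: 2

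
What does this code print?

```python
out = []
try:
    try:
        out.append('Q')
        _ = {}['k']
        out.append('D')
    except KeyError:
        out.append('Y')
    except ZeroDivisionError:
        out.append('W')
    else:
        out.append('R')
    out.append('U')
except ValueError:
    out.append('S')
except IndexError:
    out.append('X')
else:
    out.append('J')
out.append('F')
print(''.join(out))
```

Execution trace: 'Q' (inner try body) → 'Y' (inner except KeyError) → 'U' (try body, no exception) → 'J' (else) → 'F' (after the try/except). Output: QYUJF

Answer: QYUJF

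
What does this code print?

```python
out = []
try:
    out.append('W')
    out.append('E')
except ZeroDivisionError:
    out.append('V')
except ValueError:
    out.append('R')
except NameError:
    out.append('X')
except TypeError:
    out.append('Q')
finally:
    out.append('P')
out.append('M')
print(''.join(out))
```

Execution trace: 'W' (try body) → 'E' (try body, no exception) → 'P' (finally) → 'M' (after the try/except). Output: WEPM

Answer: WEPM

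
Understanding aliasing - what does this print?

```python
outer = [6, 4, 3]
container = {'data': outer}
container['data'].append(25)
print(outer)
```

Key concept: dict holds reference to list.
Step by step:
`outer = [6, 4, 3]` → outer = [6, 4, 3]
`container = {'data': outer}` → container = {'data': [6, 4, 3]}
`container['data'].append(25)` → outer = [6, 4, 3, 25]; container = {'data': [6, 4, 3, 25]}
`print(outer)` → prints [6, 4, 3, 25]

Answer: [6, 4, 3, 25]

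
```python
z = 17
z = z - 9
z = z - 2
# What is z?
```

Trace:
`z = 17` → z = 17
`z = z - 9` → z = 8
`z = z - 2` → z = 6
So z = 6

Answer: 6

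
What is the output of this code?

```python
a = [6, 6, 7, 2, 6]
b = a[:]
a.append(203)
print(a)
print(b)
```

Key concept: slice [:] creates copy.
Step by step:
`a = [6, 6, 7, 2, 6]` → a = [6, 6, 7, 2, 6]
`b = a[:]` → b = [6, 6, 7, 2, 6]
`a.append(203)` → a = [6, 6, 7, 2, 6, 203]
`print(a)` → prints [6, 6, 7, 2, 6, 203]
`print(b)` → prints [6, 6, 7, 2, 6]

Answer:
[6, 6, 7, 2, 6, 203]
[6, 6, 7, 2, 6]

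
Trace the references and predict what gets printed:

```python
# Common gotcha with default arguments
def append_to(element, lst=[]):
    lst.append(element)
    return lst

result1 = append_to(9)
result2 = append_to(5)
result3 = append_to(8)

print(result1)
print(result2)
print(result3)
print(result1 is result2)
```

Key concept: mutable default argument gotcha.
Step by step:
`result1 = append_to(9)` → result1 = [9]
`result2 = append_to(5)` → result1 = [9, 5] (same object as result2); result2 = [9, 5] (same object as result1)
`result3 = append_to(8)` → result1 = [9, 5, 8] (same object as result2, result3); result2 = [9, 5, 8] (same object as result1, result3); result3 = [9, 5, 8] (same object as result1, result2)
`print(result1)` → prints [9, 5, 8]
`print(result2)` → prints [9, 5, 8]
`print(result3)` → prints [9, 5, 8]
`print(result1 is result2)` → prints True

Answer:
[9, 5, 8]
[9, 5, 8]
[9, 5, 8]
True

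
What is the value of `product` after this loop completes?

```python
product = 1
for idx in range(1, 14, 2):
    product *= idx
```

Product of 1, 3, 5, ... up to 13
`product` takes the values: 1 → 3 → 15 → 105 → 945 → 10395 → 135135

Answer: 135135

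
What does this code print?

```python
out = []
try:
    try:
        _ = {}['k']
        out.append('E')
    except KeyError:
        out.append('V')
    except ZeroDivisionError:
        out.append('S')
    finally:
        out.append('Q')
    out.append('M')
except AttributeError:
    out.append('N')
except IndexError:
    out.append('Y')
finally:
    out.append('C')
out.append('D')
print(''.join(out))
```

Execution trace: 'V' (inner except KeyError) → 'Q' (inner finally) → 'M' (try body, no exception) → 'C' (finally) → 'D' (after the try/except). Output: VQMCD

Answer: VQMCD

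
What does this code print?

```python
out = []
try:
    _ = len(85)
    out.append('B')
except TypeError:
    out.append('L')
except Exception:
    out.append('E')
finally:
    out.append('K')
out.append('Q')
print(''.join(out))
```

Execution trace: 'L' (except TypeError) → 'K' (finally) → 'Q' (after the try/except). Output: LKQ

Answer: LKQ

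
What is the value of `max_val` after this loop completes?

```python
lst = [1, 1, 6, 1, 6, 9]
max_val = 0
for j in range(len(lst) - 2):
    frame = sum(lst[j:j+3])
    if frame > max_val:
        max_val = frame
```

Max sum of 3-element window in [1, 1, 6, 1, 6, 9]
`max_val` takes the values: 0 → 8 → 13 → 16

Answer: 16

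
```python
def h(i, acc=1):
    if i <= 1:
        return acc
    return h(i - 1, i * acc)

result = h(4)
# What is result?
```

Accumulator trace (n, acc): (4, 1) -> (3, 4) -> (2, 12) -> (1, 24) -> return 24

Answer: 24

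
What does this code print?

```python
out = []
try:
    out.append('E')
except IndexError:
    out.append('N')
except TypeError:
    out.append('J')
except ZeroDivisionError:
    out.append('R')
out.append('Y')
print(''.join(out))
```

Execution trace: 'E' (try body, no exception) → 'Y' (after the try/except). Output: EY

Answer: EY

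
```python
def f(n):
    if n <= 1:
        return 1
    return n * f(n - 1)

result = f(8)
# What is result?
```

f(8) = 8 * 7 * 6 * 5 * 4 * 3 * 2 * 1 = 40320

Answer: 40320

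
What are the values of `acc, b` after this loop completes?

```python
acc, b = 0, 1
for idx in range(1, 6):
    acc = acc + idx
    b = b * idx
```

Sum and factorial of 1 to 5
`acc, b` takes the values: (0, 1) → (1, 1) → (3, 1) → (3, 2) → (6, 2) → (6, 6) → (10, 6) → (10, 24) → (15, 24) → (15, 120)

Answer: 15, 120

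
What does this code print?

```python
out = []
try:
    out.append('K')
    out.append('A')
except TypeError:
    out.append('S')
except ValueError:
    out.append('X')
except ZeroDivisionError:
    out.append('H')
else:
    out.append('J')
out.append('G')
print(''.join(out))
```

Execution trace: 'K' (try body) → 'A' (try body, no exception) → 'J' (else) → 'G' (after the try/except). Output: KAJG

Answer: KAJG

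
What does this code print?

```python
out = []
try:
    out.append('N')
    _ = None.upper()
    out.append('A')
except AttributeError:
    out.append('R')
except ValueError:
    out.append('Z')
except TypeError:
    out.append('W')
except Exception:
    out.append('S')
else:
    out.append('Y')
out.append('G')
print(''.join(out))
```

Execution trace: 'N' (try body) → 'R' (except AttributeError) → 'G' (after the try/except). Output: NRG

Answer: NRG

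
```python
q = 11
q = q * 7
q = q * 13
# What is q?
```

Trace:
`q = 11` → q = 11
`q = q * 7` → q = 77
`q = q * 13` → q = 1001
So q = 1001

Answer: 1001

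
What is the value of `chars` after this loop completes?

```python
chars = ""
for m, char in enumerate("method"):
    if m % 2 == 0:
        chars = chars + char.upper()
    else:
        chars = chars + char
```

Uppercase even positions in 'method'
`chars` takes the values: "" → "M" → "Me" → "MeT" → "MeTh" → "MeThO" → "MeThOd"

Answer: "MeThOd"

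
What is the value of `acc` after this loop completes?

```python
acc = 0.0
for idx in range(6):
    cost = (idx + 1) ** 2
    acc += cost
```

Sum of squared losses 1² + 2² + ... + 6²
`acc` takes the values: 0.0 → 1.0 → 5.0 → 14.0 → 30.0 → 55.0 → 91.0

Answer: 91.0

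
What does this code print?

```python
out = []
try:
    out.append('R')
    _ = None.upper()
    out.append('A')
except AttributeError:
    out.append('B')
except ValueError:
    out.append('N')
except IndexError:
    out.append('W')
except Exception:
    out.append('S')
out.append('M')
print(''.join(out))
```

Execution trace: 'R' (try body) → 'B' (except AttributeError) → 'M' (after the try/except). Output: RBM

Answer: RBM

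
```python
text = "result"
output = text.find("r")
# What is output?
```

Trace:
`text = "result"` → text = 'result'
`output = text.find("r")` → output = 0
So output = 0

Answer: 0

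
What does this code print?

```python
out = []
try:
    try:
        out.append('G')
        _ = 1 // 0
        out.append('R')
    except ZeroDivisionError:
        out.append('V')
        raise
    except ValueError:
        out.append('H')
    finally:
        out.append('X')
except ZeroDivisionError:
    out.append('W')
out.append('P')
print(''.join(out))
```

Execution trace: 'G' (inner try body) → 'V' (inner except ZeroDivisionError) → 'X' (inner finally) → 'W' (outer except ZeroDivisionError) → 'P' (after the try/except). Output: GVXWP

Answer: GVXWP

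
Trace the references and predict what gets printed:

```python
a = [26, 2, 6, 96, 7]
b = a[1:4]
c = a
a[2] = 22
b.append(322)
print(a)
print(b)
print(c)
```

Key concept: slice vs alias.
Step by step:
`a = [26, 2, 6, 96, 7]` → a = [26, 2, 6, 96, 7]
`b = a[1:4]` → b = [2, 6, 96]
`c = a` → c = [26, 2, 6, 96, 7] (same object as a)
`a[2] = 22` → a = [26, 2, 22, 96, 7] (same object as c); c = [26, 2, 22, 96, 7] (same object as a)
`b.append(322)` → b = [2, 6, 96, 322]
`print(a)` → prints [26, 2, 22, 96, 7]
`print(b)` → prints [2, 6, 96, 322]
`print(c)` → prints [26, 2, 22, 96, 7]

Answer:
[26, 2, 22, 96, 7]
[2, 6, 96, 322]
[26, 2, 22, 96, 7]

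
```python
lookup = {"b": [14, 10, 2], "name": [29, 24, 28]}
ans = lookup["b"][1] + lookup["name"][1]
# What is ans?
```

Trace:
`lookup = {"b": [14, 10, 2], "name": [29, 24, 28]}` → lookup = {'b': [14, 10, 2], 'name': [29, 24, 28]}
`ans = lookup["b"][1] + lookup["name"][1]` → ans = 34
So ans = 34

Answer: 34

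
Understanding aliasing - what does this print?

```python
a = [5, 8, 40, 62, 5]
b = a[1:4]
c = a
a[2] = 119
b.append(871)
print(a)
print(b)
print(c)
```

Key concept: slice vs alias.
Step by step:
`a = [5, 8, 40, 62, 5]` → a = [5, 8, 40, 62, 5]
`b = a[1:4]` → b = [8, 40, 62]
`c = a` → c = [5, 8, 40, 62, 5] (same object as a)
`a[2] = 119` → a = [5, 8, 119, 62, 5] (same object as c); c = [5, 8, 119, 62, 5] (same object as a)
`b.append(871)` → b = [8, 40, 62, 871]
`print(a)` → prints [5, 8, 119, 62, 5]
`print(b)` → prints [8, 40, 62, 871]
`print(c)` → prints [5, 8, 119, 62, 5]

Answer:
[5, 8, 119, 62, 5]
[8, 40, 62, 871]
[5, 8, 119, 62, 5]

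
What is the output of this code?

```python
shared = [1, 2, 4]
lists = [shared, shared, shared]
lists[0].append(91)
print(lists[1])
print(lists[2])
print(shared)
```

Key concept: list of same reference.
Step by step:
`shared = [1, 2, 4]` → shared = [1, 2, 4]
`lists = [shared, shared, shared]` → lists = [[1, 2, 4], [1, 2, 4], [1, 2, 4]]
`lists[0].append(91)` → shared = [1, 2, 4, 91]; lists = [[1, 2, 4, 91], [1, 2, 4, 91], [1, 2, 4, 91]]
`print(lists[1])` → prints [1, 2, 4, 91]
`print(lists[2])` → prints [1, 2, 4, 91]
`print(shared)` → prints [1, 2, 4, 91]

Answer:
[1, 2, 4, 91]
[1, 2, 4, 91]
[1, 2, 4, 91]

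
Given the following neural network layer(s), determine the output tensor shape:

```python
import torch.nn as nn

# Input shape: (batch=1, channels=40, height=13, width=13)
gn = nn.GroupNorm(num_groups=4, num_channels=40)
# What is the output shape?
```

Input: (1, 40, 13, 13) -> Output: (1, 40, 13, 13)

Answer: (1, 40, 13, 13)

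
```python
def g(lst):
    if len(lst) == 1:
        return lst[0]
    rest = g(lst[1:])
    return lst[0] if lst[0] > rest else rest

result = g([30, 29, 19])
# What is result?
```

Recursive max over [30, 29, 19] = 30

Answer: 30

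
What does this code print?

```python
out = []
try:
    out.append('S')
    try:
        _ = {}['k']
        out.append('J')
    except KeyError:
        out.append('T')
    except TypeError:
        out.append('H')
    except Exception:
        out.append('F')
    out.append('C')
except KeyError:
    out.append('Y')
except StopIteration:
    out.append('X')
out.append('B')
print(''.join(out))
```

Execution trace: 'S' (try body) → 'T' (inner except KeyError) → 'C' (try body, no exception) → 'B' (after the try/except). Output: STCB

Answer: STCB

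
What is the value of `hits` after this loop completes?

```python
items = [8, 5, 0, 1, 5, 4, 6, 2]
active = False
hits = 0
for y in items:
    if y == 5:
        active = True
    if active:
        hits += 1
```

Count elements after first 5 in [8, 5, 0, 1, 5, 4, 6, 2]
`hits` takes the values: 0 → 1 → 2 → 3 → 4 → 5 → 6 → 7

Answer: 7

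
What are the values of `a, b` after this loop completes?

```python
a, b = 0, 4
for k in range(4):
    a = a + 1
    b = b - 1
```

a goes 0→4, b goes 4→0
`a, b` takes the values: (0, 4) → (1, 4) → (1, 3) → (2, 3) → (2, 2) → (3, 2) → (3, 1) → (4, 1) → (4, 0)

Answer: 4, 0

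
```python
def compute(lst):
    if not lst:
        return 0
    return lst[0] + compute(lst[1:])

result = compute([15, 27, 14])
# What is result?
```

15 + 27 + 14 + 0 = 56

Answer: 56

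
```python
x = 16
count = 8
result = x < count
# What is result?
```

Trace:
`x = 16` → x = 16
`count = 8` → count = 8
`result = x < count` → result = False
So result = False

Answer: False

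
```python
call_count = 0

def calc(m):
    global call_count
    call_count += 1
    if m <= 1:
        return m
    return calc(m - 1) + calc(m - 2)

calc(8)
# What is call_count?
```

Calls(m) = 1 + Calls(m-1) + Calls(m-2); Calls(0)=Calls(1)=1. For m=8 this gives 67.

Answer: 67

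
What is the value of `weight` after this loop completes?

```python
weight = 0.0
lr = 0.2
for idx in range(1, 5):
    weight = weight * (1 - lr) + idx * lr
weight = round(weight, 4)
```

Moving average with lr=0.2
`weight` takes the values: 0.0 → 0.2 → 0.56 → 1.048 → 1.6384

Answer: 1.6384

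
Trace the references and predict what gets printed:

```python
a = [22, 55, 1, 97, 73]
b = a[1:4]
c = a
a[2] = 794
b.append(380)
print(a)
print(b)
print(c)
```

Key concept: slice vs alias.
Step by step:
`a = [22, 55, 1, 97, 73]` → a = [22, 55, 1, 97, 73]
`b = a[1:4]` → b = [55, 1, 97]
`c = a` → c = [22, 55, 1, 97, 73] (same object as a)
`a[2] = 794` → a = [22, 55, 794, 97, 73] (same object as c); c = [22, 55, 794, 97, 73] (same object as a)
`b.append(380)` → b = [55, 1, 97, 380]
`print(a)` → prints [22, 55, 794, 97, 73]
`print(b)` → prints [55, 1, 97, 380]
`print(c)` → prints [22, 55, 794, 97, 73]

Answer:
[22, 55, 794, 97, 73]
[55, 1, 97, 380]
[22, 55, 794, 97, 73]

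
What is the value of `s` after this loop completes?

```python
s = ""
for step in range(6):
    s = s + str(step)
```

Concatenate digits 0 to 5
`s` takes the values: "" → "0" → "01" → "012" → "0123" → "01234" → "012345"

Answer: "012345"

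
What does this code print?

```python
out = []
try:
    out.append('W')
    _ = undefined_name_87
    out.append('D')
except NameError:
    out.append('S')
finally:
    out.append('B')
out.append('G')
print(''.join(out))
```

Execution trace: 'W' (try body) → 'S' (except NameError) → 'B' (finally) → 'G' (after the try/except). Output: WSBG

Answer: WSBG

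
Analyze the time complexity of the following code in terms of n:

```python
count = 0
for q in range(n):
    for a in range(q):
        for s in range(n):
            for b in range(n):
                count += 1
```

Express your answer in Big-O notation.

Each loop level contributes: n × n × n × n. Multiplying the contributions gives O(n^4).

Answer: O(n^4)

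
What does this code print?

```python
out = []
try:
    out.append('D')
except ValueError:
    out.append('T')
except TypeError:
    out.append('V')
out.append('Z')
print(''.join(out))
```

Execution trace: 'D' (try body, no exception) → 'Z' (after the try/except). Output: DZ

Answer: DZ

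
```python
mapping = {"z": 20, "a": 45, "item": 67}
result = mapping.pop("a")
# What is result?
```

Trace:
`mapping = {"z": 20, "a": 45, "item": 67}` → mapping = {'z': 20, 'a': 45, 'item': 67}
`result = mapping.pop("a")` → mapping = {'z': 20, 'item': 67}; result = 45
So result = 45

Answer: 45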